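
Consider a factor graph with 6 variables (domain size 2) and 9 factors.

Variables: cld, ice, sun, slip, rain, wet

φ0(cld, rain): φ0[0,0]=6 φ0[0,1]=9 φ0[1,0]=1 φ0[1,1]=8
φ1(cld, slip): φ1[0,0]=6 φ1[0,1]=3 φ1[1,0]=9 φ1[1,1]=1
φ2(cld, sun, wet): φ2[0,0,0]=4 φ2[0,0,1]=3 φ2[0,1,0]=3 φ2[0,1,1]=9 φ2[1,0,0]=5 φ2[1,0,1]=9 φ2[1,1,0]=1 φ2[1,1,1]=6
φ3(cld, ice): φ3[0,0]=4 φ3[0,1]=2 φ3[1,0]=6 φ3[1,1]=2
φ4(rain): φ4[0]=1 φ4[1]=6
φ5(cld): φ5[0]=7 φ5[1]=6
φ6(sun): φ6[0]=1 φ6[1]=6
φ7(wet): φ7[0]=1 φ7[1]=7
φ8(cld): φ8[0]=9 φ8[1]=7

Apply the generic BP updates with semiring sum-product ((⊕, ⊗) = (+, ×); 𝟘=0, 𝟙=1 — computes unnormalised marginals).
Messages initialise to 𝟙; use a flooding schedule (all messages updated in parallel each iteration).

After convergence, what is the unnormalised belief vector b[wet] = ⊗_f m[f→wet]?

b[wet] = [6301680, 133305480]

init: all messages = 𝟙 over 2 values
r1 m[φ0→cld] = [15, 9]
r1 m[φ0→rain] = [7, 17]
r1 m[φ1→cld] = [9, 10]
r1 m[φ1→slip] = [15, 4]
r1 m[φ2→cld] = [19, 21]
r1 m[φ2→sun] = [21, 19]
r1 m[φ2→wet] = [13, 27]
r1 m[φ3→cld] = [6, 8]
r1 m[φ3→ice] = [10, 4]
r1 m[φ4→rain] = [1, 6]
r1 m[φ5→cld] = [7, 6]
r1 m[φ6→sun] = [1, 6]
r1 m[φ7→wet] = [1, 7]
r1 m[φ8→cld] = [9, 7]
r1 m[cld→φ0] = [1, 1]
r1 m[cld→φ1] = [1, 1]
r1 m[cld→φ2] = [1, 1]
r1 m[cld→φ3] = [1, 1]
r1 m[cld→φ5] = [1, 1]
r1 m[cld→φ8] = [1, 1]
r1 m[ice→φ3] = [1, 1]
r1 m[sun→φ2] = [1, 1]
r1 m[sun→φ6] = [1, 1]
r1 m[slip→φ1] = [1, 1]
r1 m[rain→φ0] = [1, 1]
r1 m[rain→φ4] = [1, 1]
r1 m[wet→φ2] = [1, 1]
r1 m[wet→φ7] = [1, 1]
r2 m[φ0→cld] = [15, 9]
r2 m[φ0→rain] = [7, 17]
r2 m[φ1→cld] = [9, 10]
r2 m[φ1→slip] = [15, 4]
r2 m[φ2→cld] = [19, 21]
r2 m[φ2→sun] = [21, 19]
r2 m[φ2→wet] = [13, 27]
r2 m[φ3→cld] = [6, 8]
r2 m[φ3→ice] = [10, 4]
r2 m[φ4→rain] = [1, 6]
r2 m[φ5→cld] = [7, 6]
r2 m[φ6→sun] = [1, 6]
r2 m[φ7→wet] = [1, 7]
r2 m[φ8→cld] = [9, 7]
r2 m[cld→φ0] = [64638, 70560]
r2 m[cld→φ1] = [107730, 63504]
r2 m[cld→φ2] = [51030, 30240]
r2 m[cld→φ3] = [161595, 79380]
r2 m[cld→φ5] = [138510, 105840]
r2 m[cld→φ8] = [107730, 90720]
r2 m[ice→φ3] = [1, 1]
r2 m[sun→φ2] = [1, 6]
r2 m[sun→φ6] = [21, 19]
r2 m[slip→φ1] = [1, 1]
r2 m[rain→φ0] = [1, 6]
r2 m[rain→φ4] = [7, 17]
r2 m[wet→φ2] = [1, 7]
r2 m[wet→φ7] = [13, 27]
r3 m[φ0→cld] = [60, 49]
r3 m[φ0→rain] = [458388, 1146222]
r3 m[φ1→cld] = [9, 10]
r3 m[φ1→slip] = [1217916, 386694]
r3 m[φ2→cld] = [421, 326]
r3 m[φ2→sun] = [3332070, 4668300]
r3 m[φ2→wet] = [1455300, 4269510]
r3 m[φ3→cld] = [6, 8]
r3 m[φ3→ice] = [1122660, 481950]
r3 m[φ4→rain] = [1, 6]
r3 m[φ5→cld] = [7, 6]
r3 m[φ6→sun] = [1, 6]
r3 m[φ7→wet] = [1, 7]
r3 m[φ8→cld] = [9, 7]
r3 m[cld→φ0] = [64638, 70560]
r3 m[cld→φ1] = [107730, 63504]
r3 m[cld→φ2] = [51030, 30240]
r3 m[cld→φ3] = [161595, 79380]
r3 m[cld→φ5] = [138510, 105840]
r3 m[cld→φ8] = [107730, 90720]
r3 m[ice→φ3] = [1, 1]
r3 m[sun→φ2] = [1, 6]
r3 m[sun→φ6] = [21, 19]
r3 m[slip→φ1] = [1, 1]
r3 m[rain→φ0] = [1, 6]
r3 m[rain→φ4] = [7, 17]
r3 m[wet→φ2] = [1, 7]
r3 m[wet→φ7] = [13, 27]
r4 m[φ0→cld] = [60, 49]
r4 m[φ0→rain] = [458388, 1146222]
r4 m[φ1→cld] = [9, 10]
r4 m[φ1→slip] = [1217916, 386694]
r4 m[φ2→cld] = [421, 326]
r4 m[φ2→sun] = [3332070, 4668300]
r4 m[φ2→wet] = [1455300, 4269510]
r4 m[φ3→cld] = [6, 8]
r4 m[φ3→ice] = [1122660, 481950]
r4 m[φ4→rain] = [1, 6]
r4 m[φ5→cld] = [7, 6]
r4 m[φ6→sun] = [1, 6]
r4 m[φ7→wet] = [1, 7]
r4 m[φ8→cld] = [9, 7]
r4 m[cld→φ0] = [1432242, 1095360]
r4 m[cld→φ1] = [9548280, 5367264]
r4 m[cld→φ2] = [204120, 164640]
r4 m[cld→φ3] = [14322420, 6709080]
r4 m[cld→φ5] = [12276360, 8945440]
r4 m[cld→φ8] = [9548280, 7667520]
r4 m[ice→φ3] = [1, 1]
r4 m[sun→φ2] = [1, 6]
r4 m[sun→φ6] = [3332070, 4668300]
r4 m[slip→φ1] = [1, 1]
r4 m[rain→φ0] = [1, 6]
r4 m[rain→φ4] = [458388, 1146222]
r4 m[wet→φ2] = [1, 7]
r4 m[wet→φ7] = [1455300, 4269510]
r5 m[φ0→cld] = [60, 49]
r5 m[φ0→rain] = [9688812, 21653058]
r5 m[φ1→cld] = [9, 10]
r5 m[φ1→slip] = [105595056, 34012104]
r5 m[φ2→cld] = [421, 326]
r5 m[φ2→sun] = [16298520, 20551440]
r5 m[φ2→wet] = [6301680, 19043640]
r5 m[φ3→cld] = [6, 8]
r5 m[φ3→ice] = [97544160, 42063000]
r5 m[φ4→rain] = [1, 6]
r5 m[φ5→cld] = [7, 6]
r5 m[φ6→sun] = [1, 6]
r5 m[φ7→wet] = [1, 7]
r5 m[φ8→cld] = [9, 7]
r5 m[cld→φ0] = [1432242, 1095360]
r5 m[cld→φ1] = [9548280, 5367264]
r5 m[cld→φ2] = [204120, 164640]
r5 m[cld→φ3] = [14322420, 6709080]
r5 m[cld→φ5] = [12276360, 8945440]
r5 m[cld→φ8] = [9548280, 7667520]
r5 m[ice→φ3] = [1, 1]
r5 m[sun→φ2] = [1, 6]
r5 m[sun→φ6] = [3332070, 4668300]
r5 m[slip→φ1] = [1, 1]
r5 m[rain→φ0] = [1, 6]
r5 m[rain→φ4] = [458388, 1146222]
r5 m[wet→φ2] = [1, 7]
r5 m[wet→φ7] = [1455300, 4269510]
r6 m[φ0→cld] = [60, 49]
r6 m[φ0→rain] = [9688812, 21653058]
r6 m[φ1→cld] = [9, 10]
r6 m[φ1→slip] = [105595056, 34012104]
r6 m[φ2→cld] = [421, 326]
r6 m[φ2→sun] = [16298520, 20551440]
r6 m[φ2→wet] = [6301680, 19043640]
r6 m[φ3→cld] = [6, 8]
r6 m[φ3→ice] = [97544160, 42063000]
r6 m[φ4→rain] = [1, 6]
r6 m[φ5→cld] = [7, 6]
r6 m[φ6→sun] = [1, 6]
r6 m[φ7→wet] = [1, 7]
r6 m[φ8→cld] = [9, 7]
r6 m[cld→φ0] = [1432242, 1095360]
r6 m[cld→φ1] = [9548280, 5367264]
r6 m[cld→φ2] = [204120, 164640]
r6 m[cld→φ3] = [14322420, 6709080]
r6 m[cld→φ5] = [12276360, 8945440]
r6 m[cld→φ8] = [9548280, 7667520]
r6 m[ice→φ3] = [1, 1]
r6 m[sun→φ2] = [1, 6]
r6 m[sun→φ6] = [16298520, 20551440]
r6 m[slip→φ1] = [1, 1]
r6 m[rain→φ0] = [1, 6]
r6 m[rain→φ4] = [9688812, 21653058]
r6 m[wet→φ2] = [1, 7]
r6 m[wet→φ7] = [6301680, 19043640]
r7 m[φ0→cld] = [60, 49]
r7 m[φ0→rain] = [9688812, 21653058]
r7 m[φ1→cld] = [9, 10]
r7 m[φ1→slip] = [105595056, 34012104]
r7 m[φ2→cld] = [421, 326]
r7 m[φ2→sun] = [16298520, 20551440]
r7 m[φ2→wet] = [6301680, 19043640]
r7 m[φ3→cld] = [6, 8]
r7 m[φ3→ice] = [97544160, 42063000]
r7 m[φ4→rain] = [1, 6]
r7 m[φ5→cld] = [7, 6]
r7 m[φ6→sun] = [1, 6]
r7 m[φ7→wet] = [1, 7]
r7 m[φ8→cld] = [9, 7]
r7 m[cld→φ0] = [1432242, 1095360]
r7 m[cld→φ1] = [9548280, 5367264]
r7 m[cld→φ2] = [204120, 164640]
r7 m[cld→φ3] = [14322420, 6709080]
r7 m[cld→φ5] = [12276360, 8945440]
r7 m[cld→φ8] = [9548280, 7667520]
r7 m[ice→φ3] = [1, 1]
r7 m[sun→φ2] = [1, 6]
r7 m[sun→φ6] = [16298520, 20551440]
r7 m[slip→φ1] = [1, 1]
r7 m[rain→φ0] = [1, 6]
r7 m[rain→φ4] = [9688812, 21653058]
r7 m[wet→φ2] = [1, 7]
r7 m[wet→φ7] = [6301680, 19043640]
fixed point reached at round 7
b[wet] = ⊗ incoming = [6301680, 133305480]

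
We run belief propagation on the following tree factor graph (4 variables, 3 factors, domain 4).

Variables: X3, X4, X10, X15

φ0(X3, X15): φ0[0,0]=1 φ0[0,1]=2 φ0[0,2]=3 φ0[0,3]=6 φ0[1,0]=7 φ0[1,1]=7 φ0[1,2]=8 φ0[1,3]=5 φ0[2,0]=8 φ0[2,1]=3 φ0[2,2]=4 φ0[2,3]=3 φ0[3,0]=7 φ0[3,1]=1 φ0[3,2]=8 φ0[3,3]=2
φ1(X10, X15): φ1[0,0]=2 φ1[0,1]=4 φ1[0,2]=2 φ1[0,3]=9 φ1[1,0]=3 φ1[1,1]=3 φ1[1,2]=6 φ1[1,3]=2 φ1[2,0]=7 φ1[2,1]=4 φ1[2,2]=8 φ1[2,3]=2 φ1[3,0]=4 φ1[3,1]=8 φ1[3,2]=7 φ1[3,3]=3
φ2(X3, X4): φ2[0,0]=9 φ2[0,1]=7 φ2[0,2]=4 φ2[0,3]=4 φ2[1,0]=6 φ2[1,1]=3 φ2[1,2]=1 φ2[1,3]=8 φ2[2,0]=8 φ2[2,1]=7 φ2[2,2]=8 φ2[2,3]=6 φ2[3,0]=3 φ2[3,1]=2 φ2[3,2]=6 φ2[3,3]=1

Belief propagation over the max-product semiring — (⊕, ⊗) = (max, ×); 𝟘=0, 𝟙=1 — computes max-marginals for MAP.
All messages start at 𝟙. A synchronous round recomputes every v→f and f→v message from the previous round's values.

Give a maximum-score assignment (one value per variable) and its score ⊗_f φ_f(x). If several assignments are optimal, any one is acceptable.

assignment: (X3=1, X4=3, X10=2, X15=2); score = 512

init: all messages = 𝟙 over 4 values
r1 m[φ0→X3] = [6, 8, 8, 8]
r1 m[φ0→X15] = [8, 7, 8, 6]
r1 m[φ1→X10] = [9, 6, 8, 8]
r1 m[φ1→X15] = [7, 8, 8, 9]
r1 m[φ2→X3] = [9, 8, 8, 6]
r1 m[φ2→X4] = [9, 7, 8, 8]
r1 m[X3→φ0] = [1, 1, 1, 1]
r1 m[X3→φ2] = [1, 1, 1, 1]
r1 m[X4→φ2] = [1, 1, 1, 1]
r1 m[X10→φ1] = [1, 1, 1, 1]
r1 m[X15→φ0] = [1, 1, 1, 1]
r1 m[X15→φ1] = [1, 1, 1, 1]
r2 m[φ0→X3] = [6, 8, 8, 8]
r2 m[φ0→X15] = [8, 7, 8, 6]
r2 m[φ1→X10] = [9, 6, 8, 8]
r2 m[φ1→X15] = [7, 8, 8, 9]
r2 m[φ2→X3] = [9, 8, 8, 6]
r2 m[φ2→X4] = [9, 7, 8, 8]
r2 m[X3→φ0] = [9, 8, 8, 6]
r2 m[X3→φ2] = [6, 8, 8, 8]
r2 m[X4→φ2] = [1, 1, 1, 1]
r2 m[X10→φ1] = [1, 1, 1, 1]
r2 m[X15→φ0] = [7, 8, 8, 9]
r2 m[X15→φ1] = [8, 7, 8, 6]
r3 m[φ0→X3] = [54, 64, 56, 64]
r3 m[φ0→X15] = [64, 56, 64, 54]
r3 m[φ1→X10] = [54, 48, 64, 56]
r3 m[φ1→X15] = [7, 8, 8, 9]
r3 m[φ2→X3] = [9, 8, 8, 6]
r3 m[φ2→X4] = [64, 56, 64, 64]
r3 m[X3→φ0] = [9, 8, 8, 6]
r3 m[X3→φ2] = [6, 8, 8, 8]
r3 m[X4→φ2] = [1, 1, 1, 1]
r3 m[X10→φ1] = [1, 1, 1, 1]
r3 m[X15→φ0] = [7, 8, 8, 9]
r3 m[X15→φ1] = [8, 7, 8, 6]
r4 m[φ0→X3] = [54, 64, 56, 64]
r4 m[φ0→X15] = [64, 56, 64, 54]
r4 m[φ1→X10] = [54, 48, 64, 56]
r4 m[φ1→X15] = [7, 8, 8, 9]
r4 m[φ2→X3] = [9, 8, 8, 6]
r4 m[φ2→X4] = [64, 56, 64, 64]
r4 m[X3→φ0] = [9, 8, 8, 6]
r4 m[X3→φ2] = [54, 64, 56, 64]
r4 m[X4→φ2] = [1, 1, 1, 1]
r4 m[X10→φ1] = [1, 1, 1, 1]
r4 m[X15→φ0] = [7, 8, 8, 9]
r4 m[X15→φ1] = [64, 56, 64, 54]
r5 m[φ0→X3] = [54, 64, 56, 64]
r5 m[φ0→X15] = [64, 56, 64, 54]
r5 m[φ1→X10] = [486, 384, 512, 448]
r5 m[φ1→X15] = [7, 8, 8, 9]
r5 m[φ2→X3] = [9, 8, 8, 6]
r5 m[φ2→X4] = [486, 392, 448, 512]
r5 m[X3→φ0] = [9, 8, 8, 6]
r5 m[X3→φ2] = [54, 64, 56, 64]
r5 m[X4→φ2] = [1, 1, 1, 1]
r5 m[X10→φ1] = [1, 1, 1, 1]
r5 m[X15→φ0] = [7, 8, 8, 9]
r5 m[X15→φ1] = [64, 56, 64, 54]
r6 m[φ0→X3] = [54, 64, 56, 64]
r6 m[φ0→X15] = [64, 56, 64, 54]
r6 m[φ1→X10] = [486, 384, 512, 448]
r6 m[φ1→X15] = [7, 8, 8, 9]
r6 m[φ2→X3] = [9, 8, 8, 6]
r6 m[φ2→X4] = [486, 392, 448, 512]
r6 m[X3→φ0] = [9, 8, 8, 6]
r6 m[X3→φ2] = [54, 64, 56, 64]
r6 m[X4→φ2] = [1, 1, 1, 1]
r6 m[X10→φ1] = [1, 1, 1, 1]
r6 m[X15→φ0] = [7, 8, 8, 9]
r6 m[X15→φ1] = [64, 56, 64, 54]
fixed point reached at round 6
traceback from X3: (X3=1, X4=3, X10=2, X15=2), score=512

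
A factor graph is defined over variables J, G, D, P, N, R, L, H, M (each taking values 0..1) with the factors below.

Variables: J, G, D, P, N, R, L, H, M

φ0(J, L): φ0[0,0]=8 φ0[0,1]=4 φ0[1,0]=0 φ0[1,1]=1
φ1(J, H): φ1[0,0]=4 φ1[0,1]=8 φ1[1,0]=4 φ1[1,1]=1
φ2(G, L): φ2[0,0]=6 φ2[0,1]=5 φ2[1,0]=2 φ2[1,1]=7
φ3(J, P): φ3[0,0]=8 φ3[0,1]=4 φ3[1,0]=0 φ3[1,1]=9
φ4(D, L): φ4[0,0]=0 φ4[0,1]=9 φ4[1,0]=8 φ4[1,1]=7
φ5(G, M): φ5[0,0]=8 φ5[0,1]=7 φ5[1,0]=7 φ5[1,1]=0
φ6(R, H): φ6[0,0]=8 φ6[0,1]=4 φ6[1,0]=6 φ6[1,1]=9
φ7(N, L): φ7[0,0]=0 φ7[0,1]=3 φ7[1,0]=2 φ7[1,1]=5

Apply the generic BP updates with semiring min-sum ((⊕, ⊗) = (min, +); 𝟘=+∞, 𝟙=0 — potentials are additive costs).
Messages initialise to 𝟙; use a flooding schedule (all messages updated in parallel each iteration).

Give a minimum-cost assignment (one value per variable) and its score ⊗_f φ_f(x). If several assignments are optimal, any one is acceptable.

init: all messages = 𝟙 over 2 values
r1 m[φ0→J] = [4, 0]
r1 m[φ0→L] = [0, 1]
r1 m[φ1→J] = [4, 1]
r1 m[φ1→H] = [4, 1]
r1 m[φ2→G] = [5, 2]
r1 m[φ2→L] = [2, 5]
r1 m[φ3→J] = [4, 0]
r1 m[φ3→P] = [0, 4]
r1 m[φ4→D] = [0, 7]
r1 m[φ4→L] = [0, 7]
r1 m[φ5→G] = [7, 0]
r1 m[φ5→M] = [7, 0]
r1 m[φ6→R] = [4, 6]
r1 m[φ6→H] = [6, 4]
r1 m[φ7→N] = [0, 2]
r1 m[φ7→L] = [0, 3]
r1 m[J→φ0] = [0, 0]
r1 m[J→φ1] = [0, 0]
r1 m[J→φ3] = [0, 0]
r1 m[G→φ2] = [0, 0]
r1 m[G→φ5] = [0, 0]
r1 m[D→φ4] = [0, 0]
r1 m[P→φ3] = [0, 0]
r1 m[N→φ7] = [0, 0]
r1 m[R→φ6] = [0, 0]
r1 m[L→φ0] = [0, 0]
r1 m[L→φ2] = [0, 0]
r1 m[L→φ4] = [0, 0]
r1 m[L→φ7] = [0, 0]
r1 m[H→φ1] = [0, 0]
r1 m[H→φ6] = [0, 0]
r1 m[M→φ5] = [0, 0]
r2 m[φ0→J] = [4, 0]
r2 m[φ0→L] = [0, 1]
r2 m[φ1→J] = [4, 1]
r2 m[φ1→H] = [4, 1]
r2 m[φ2→G] = [5, 2]
r2 m[φ2→L] = [2, 5]
r2 m[φ3→J] = [4, 0]
r2 m[φ3→P] = [0, 4]
r2 m[φ4→D] = [0, 7]
r2 m[φ4→L] = [0, 7]
r2 m[φ5→G] = [7, 0]
r2 m[φ5→M] = [7, 0]
r2 m[φ6→R] = [4, 6]
r2 m[φ6→H] = [6, 4]
r2 m[φ7→N] = [0, 2]
r2 m[φ7→L] = [0, 3]
r2 m[J→φ0] = [8, 1]
r2 m[J→φ1] = [8, 0]
r2 m[J→φ3] = [8, 1]
r2 m[G→φ2] = [7, 0]
r2 m[G→φ5] = [5, 2]
r2 m[D→φ4] = [0, 0]
r2 m[P→φ3] = [0, 0]
r2 m[N→φ7] = [0, 0]
r2 m[R→φ6] = [0, 0]
r2 m[L→φ0] = [2, 15]
r2 m[L→φ2] = [0, 11]
r2 m[L→φ4] = [2, 9]
r2 m[L→φ7] = [2, 13]
r2 m[H→φ1] = [6, 4]
r2 m[H→φ6] = [4, 1]
r2 m[M→φ5] = [0, 0]
r3 m[φ0→J] = [10, 2]
r3 m[φ0→L] = [1, 2]
r3 m[φ1→J] = [10, 5]
r3 m[φ1→H] = [4, 1]
r3 m[φ2→G] = [6, 2]
r3 m[φ2→L] = [2, 7]
r3 m[φ3→J] = [4, 0]
r3 m[φ3→P] = [1, 10]
r3 m[φ4→D] = [2, 10]
r3 m[φ4→L] = [0, 7]
r3 m[φ5→G] = [7, 0]
r3 m[φ5→M] = [9, 2]
r3 m[φ6→R] = [5, 10]
r3 m[φ6→H] = [6, 4]
r3 m[φ7→N] = [2, 4]
r3 m[φ7→L] = [0, 3]
r3 m[J→φ0] = [8, 1]
r3 m[J→φ1] = [8, 0]
r3 m[J→φ3] = [8, 1]
r3 m[G→φ2] = [7, 0]
r3 m[G→φ5] = [5, 2]
r3 m[D→φ4] = [0, 0]
r3 m[P→φ3] = [0, 0]
r3 m[N→φ7] = [0, 0]
r3 m[R→φ6] = [0, 0]
r3 m[L→φ0] = [2, 15]
r3 m[L→φ2] = [0, 11]
r3 m[L→φ4] = [2, 9]
r3 m[L→φ7] = [2, 13]
r3 m[H→φ1] = [6, 4]
r3 m[H→φ6] = [4, 1]
r3 m[M→φ5] = [0, 0]
r4 m[φ0→J] = [10, 2]
r4 m[φ0→L] = [1, 2]
r4 m[φ1→J] = [10, 5]
r4 m[φ1→H] = [4, 1]
r4 m[φ2→G] = [6, 2]
r4 m[φ2→L] = [2, 7]
r4 m[φ3→J] = [4, 0]
r4 m[φ3→P] = [1, 10]
r4 m[φ4→D] = [2, 10]
r4 m[φ4→L] = [0, 7]
r4 m[φ5→G] = [7, 0]
r4 m[φ5→M] = [9, 2]
r4 m[φ6→R] = [5, 10]
r4 m[φ6→H] = [6, 4]
r4 m[φ7→N] = [2, 4]
r4 m[φ7→L] = [0, 3]
r4 m[J→φ0] = [14, 5]
r4 m[J→φ1] = [14, 2]
r4 m[J→φ3] = [20, 7]
r4 m[G→φ2] = [7, 0]
r4 m[G→φ5] = [6, 2]
r4 m[D→φ4] = [0, 0]
r4 m[P→φ3] = [0, 0]
r4 m[N→φ7] = [0, 0]
r4 m[R→φ6] = [0, 0]
r4 m[L→φ0] = [2, 17]
r4 m[L→φ2] = [1, 12]
r4 m[L→φ4] = [3, 12]
r4 m[L→φ7] = [3, 16]
r4 m[H→φ1] = [6, 4]
r4 m[H→φ6] = [4, 1]
r4 m[M→φ5] = [0, 0]
r5 m[φ0→J] = [10, 2]
r5 m[φ0→L] = [5, 6]
r5 m[φ1→J] = [10, 5]
r5 m[φ1→H] = [6, 3]
r5 m[φ2→G] = [7, 3]
r5 m[φ2→L] = [2, 7]
r5 m[φ3→J] = [4, 0]
r5 m[φ3→P] = [7, 16]
r5 m[φ4→D] = [3, 11]
r5 m[φ4→L] = [0, 7]
r5 m[φ5→G] = [7, 0]
r5 m[φ5→M] = [9, 2]
r5 m[φ6→R] = [5, 10]
r5 m[φ6→H] = [6, 4]
r5 m[φ7→N] = [3, 5]
r5 m[φ7→L] = [0, 3]
r5 m[J→φ0] = [14, 5]
r5 m[J→φ1] = [14, 2]
r5 m[J→φ3] = [20, 7]
r5 m[G→φ2] = [7, 0]
r5 m[G→φ5] = [6, 2]
r5 m[D→φ4] = [0, 0]
r5 m[P→φ3] = [0, 0]
r5 m[N→φ7] = [0, 0]
r5 m[R→φ6] = [0, 0]
r5 m[L→φ0] = [2, 17]
r5 m[L→φ2] = [1, 12]
r5 m[L→φ4] = [3, 12]
r5 m[L→φ7] = [3, 16]
r5 m[H→φ1] = [6, 4]
r5 m[H→φ6] = [4, 1]
r5 m[M→φ5] = [0, 0]
r6 m[φ0→J] = [10, 2]
r6 m[φ0→L] = [5, 6]
r6 m[φ1→J] = [10, 5]
r6 m[φ1→H] = [6, 3]
r6 m[φ2→G] = [7, 3]
r6 m[φ2→L] = [2, 7]
r6 m[φ3→J] = [4, 0]
r6 m[φ3→P] = [7, 16]
r6 m[φ4→D] = [3, 11]
r6 m[φ4→L] = [0, 7]
r6 m[φ5→G] = [7, 0]
r6 m[φ5→M] = [9, 2]
r6 m[φ6→R] = [5, 10]
r6 m[φ6→H] = [6, 4]
r6 m[φ7→N] = [3, 5]
r6 m[φ7→L] = [0, 3]
r6 m[J→φ0] = [14, 5]
r6 m[J→φ1] = [14, 2]
r6 m[J→φ3] = [20, 7]
r6 m[G→φ2] = [7, 0]
r6 m[G→φ5] = [7, 3]
r6 m[D→φ4] = [0, 0]
r6 m[P→φ3] = [0, 0]
r6 m[N→φ7] = [0, 0]
r6 m[R→φ6] = [0, 0]
r6 m[L→φ0] = [2, 17]
r6 m[L→φ2] = [5, 16]
r6 m[L→φ4] = [7, 16]
r6 m[L→φ7] = [7, 20]
r6 m[H→φ1] = [6, 4]
r6 m[H→φ6] = [6, 3]
r6 m[M→φ5] = [0, 0]
r7 m[φ0→J] = [10, 2]
r7 m[φ0→L] = [5, 6]
r7 m[φ1→J] = [10, 5]
r7 m[φ1→H] = [6, 3]
r7 m[φ2→G] = [11, 7]
r7 m[φ2→L] = [2, 7]
r7 m[φ3→J] = [4, 0]
r7 m[φ3→P] = [7, 16]
r7 m[φ4→D] = [7, 15]
r7 m[φ4→L] = [0, 7]
r7 m[φ5→G] = [7, 0]
r7 m[φ5→M] = [10, 3]
r7 m[φ6→R] = [7, 12]
r7 m[φ6→H] = [6, 4]
r7 m[φ7→N] = [7, 9]
r7 m[φ7→L] = [0, 3]
r7 m[J→φ0] = [14, 5]
r7 m[J→φ1] = [14, 2]
r7 m[J→φ3] = [20, 7]
r7 m[G→φ2] = [7, 0]
r7 m[G→φ5] = [7, 3]
r7 m[D→φ4] = [0, 0]
r7 m[P→φ3] = [0, 0]
r7 m[N→φ7] = [0, 0]
r7 m[R→φ6] = [0, 0]
r7 m[L→φ0] = [2, 17]
r7 m[L→φ2] = [5, 16]
r7 m[L→φ4] = [7, 16]
r7 m[L→φ7] = [7, 20]
r7 m[H→φ1] = [6, 4]
r7 m[H→φ6] = [6, 3]
r7 m[M→φ5] = [0, 0]
r8 m[φ0→J] = [10, 2]
r8 m[φ0→L] = [5, 6]
r8 m[φ1→J] = [10, 5]
r8 m[φ1→H] = [6, 3]
r8 m[φ2→G] = [11, 7]
r8 m[φ2→L] = [2, 7]
r8 m[φ3→J] = [4, 0]
r8 m[φ3→P] = [7, 16]
r8 m[φ4→D] = [7, 15]
r8 m[φ4→L] = [0, 7]
r8 m[φ5→G] = [7, 0]
r8 m[φ5→M] = [10, 3]
r8 m[φ6→R] = [7, 12]
r8 m[φ6→H] = [6, 4]
r8 m[φ7→N] = [7, 9]
r8 m[φ7→L] = [0, 3]
r8 m[J→φ0] = [14, 5]
r8 m[J→φ1] = [14, 2]
r8 m[J→φ3] = [20, 7]
r8 m[G→φ2] = [7, 0]
r8 m[G→φ5] = [11, 7]
r8 m[D→φ4] = [0, 0]
r8 m[P→φ3] = [0, 0]
r8 m[N→φ7] = [0, 0]
r8 m[R→φ6] = [0, 0]
r8 m[L→φ0] = [2, 17]
r8 m[L→φ2] = [5, 16]
r8 m[L→φ4] = [7, 16]
r8 m[L→φ7] = [7, 20]
r8 m[H→φ1] = [6, 4]
r8 m[H→φ6] = [6, 3]
r8 m[M→φ5] = [0, 0]
r9 m[φ0→J] = [10, 2]
r9 m[φ0→L] = [5, 6]
r9 m[φ1→J] = [10, 5]
r9 m[φ1→H] = [6, 3]
r9 m[φ2→G] = [11, 7]
r9 m[φ2→L] = [2, 7]
r9 m[φ3→J] = [4, 0]
r9 m[φ3→P] = [7, 16]
r9 m[φ4→D] = [7, 15]
r9 m[φ4→L] = [0, 7]
r9 m[φ5→G] = [7, 0]
r9 m[φ5→M] = [14, 7]
r9 m[φ6→R] = [7, 12]
r9 m[φ6→H] = [6, 4]
r9 m[φ7→N] = [7, 9]
r9 m[φ7→L] = [0, 3]
r9 m[J→φ0] = [14, 5]
r9 m[J→φ1] = [14, 2]
r9 m[J→φ3] = [20, 7]
r9 m[G→φ2] = [7, 0]
r9 m[G→φ5] = [11, 7]
r9 m[D→φ4] = [0, 0]
r9 m[P→φ3] = [0, 0]
r9 m[N→φ7] = [0, 0]
r9 m[R→φ6] = [0, 0]
r9 m[L→φ0] = [2, 17]
r9 m[L→φ2] = [5, 16]
r9 m[L→φ4] = [7, 16]
r9 m[L→φ7] = [7, 20]
r9 m[H→φ1] = [6, 4]
r9 m[H→φ6] = [6, 3]
r9 m[M→φ5] = [0, 0]
r10 m[φ0→J] = [10, 2]
r10 m[φ0→L] = [5, 6]
r10 m[φ1→J] = [10, 5]
r10 m[φ1→H] = [6, 3]
r10 m[φ2→G] = [11, 7]
r10 m[φ2→L] = [2, 7]
r10 m[φ3→J] = [4, 0]
r10 m[φ3→P] = [7, 16]
r10 m[φ4→D] = [7, 15]
r10 m[φ4→L] = [0, 7]
r10 m[φ5→G] = [7, 0]
r10 m[φ5→M] = [14, 7]
r10 m[φ6→R] = [7, 12]
r10 m[φ6→H] = [6, 4]
r10 m[φ7→N] = [7, 9]
r10 m[φ7→L] = [0, 3]
r10 m[J→φ0] = [14, 5]
r10 m[J→φ1] = [14, 2]
r10 m[J→φ3] = [20, 7]
r10 m[G→φ2] = [7, 0]
r10 m[G→φ5] = [11, 7]
r10 m[D→φ4] = [0, 0]
r10 m[P→φ3] = [0, 0]
r10 m[N→φ7] = [0, 0]
r10 m[R→φ6] = [0, 0]
r10 m[L→φ0] = [2, 17]
r10 m[L→φ2] = [5, 16]
r10 m[L→φ4] = [7, 16]
r10 m[L→φ7] = [7, 20]
r10 m[H→φ1] = [6, 4]
r10 m[H→φ6] = [6, 3]
r10 m[M→φ5] = [0, 0]
fixed point reached at round 10
traceback from J: (J=1, G=1, D=0, P=0, N=0, R=0, L=0, H=1, M=1), score=7

assignment: (J=1, G=1, D=0, P=0, N=0, R=0, L=0, H=1, M=1); score = 7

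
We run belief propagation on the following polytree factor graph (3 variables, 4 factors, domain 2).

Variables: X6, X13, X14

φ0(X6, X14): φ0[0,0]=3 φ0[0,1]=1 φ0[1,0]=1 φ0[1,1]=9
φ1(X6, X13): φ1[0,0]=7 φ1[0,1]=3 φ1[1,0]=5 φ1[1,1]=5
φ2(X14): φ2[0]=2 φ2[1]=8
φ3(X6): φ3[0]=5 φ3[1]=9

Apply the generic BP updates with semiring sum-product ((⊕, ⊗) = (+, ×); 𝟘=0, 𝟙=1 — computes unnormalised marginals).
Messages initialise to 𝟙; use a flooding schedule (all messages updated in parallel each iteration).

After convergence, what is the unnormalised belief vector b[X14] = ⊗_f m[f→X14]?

b[X14] = [480, 6880]

init: all messages = 𝟙 over 2 values
r1 m[φ0→X6] = [4, 10]
r1 m[φ0→X14] = [4, 10]
r1 m[φ1→X6] = [10, 10]
r1 m[φ1→X13] = [12, 8]
r1 m[φ2→X14] = [2, 8]
r1 m[φ3→X6] = [5, 9]
r1 m[X6→φ0] = [1, 1]
r1 m[X6→φ1] = [1, 1]
r1 m[X6→φ3] = [1, 1]
r1 m[X13→φ1] = [1, 1]
r1 m[X14→φ0] = [1, 1]
r1 m[X14→φ2] = [1, 1]
r2 m[φ0→X6] = [4, 10]
r2 m[φ0→X14] = [4, 10]
r2 m[φ1→X6] = [10, 10]
r2 m[φ1→X13] = [12, 8]
r2 m[φ2→X14] = [2, 8]
r2 m[φ3→X6] = [5, 9]
r2 m[X6→φ0] = [50, 90]
r2 m[X6→φ1] = [20, 90]
r2 m[X6→φ3] = [40, 100]
r2 m[X13→φ1] = [1, 1]
r2 m[X14→φ0] = [2, 8]
r2 m[X14→φ2] = [4, 10]
r3 m[φ0→X6] = [14, 74]
r3 m[φ0→X14] = [240, 860]
r3 m[φ1→X6] = [10, 10]
r3 m[φ1→X13] = [590, 510]
r3 m[φ2→X14] = [2, 8]
r3 m[φ3→X6] = [5, 9]
r3 m[X6→φ0] = [50, 90]
r3 m[X6→φ1] = [20, 90]
r3 m[X6→φ3] = [40, 100]
r3 m[X13→φ1] = [1, 1]
r3 m[X14→φ0] = [2, 8]
r3 m[X14→φ2] = [4, 10]
r4 m[φ0→X6] = [14, 74]
r4 m[φ0→X14] = [240, 860]
r4 m[φ1→X6] = [10, 10]
r4 m[φ1→X13] = [590, 510]
r4 m[φ2→X14] = [2, 8]
r4 m[φ3→X6] = [5, 9]
r4 m[X6→φ0] = [50, 90]
r4 m[X6→φ1] = [70, 666]
r4 m[X6→φ3] = [140, 740]
r4 m[X13→φ1] = [1, 1]
r4 m[X14→φ0] = [2, 8]
r4 m[X14→φ2] = [240, 860]
r5 m[φ0→X6] = [14, 74]
r5 m[φ0→X14] = [240, 860]
r5 m[φ1→X6] = [10, 10]
r5 m[φ1→X13] = [3820, 3540]
r5 m[φ2→X14] = [2, 8]
r5 m[φ3→X6] = [5, 9]
r5 m[X6→φ0] = [50, 90]
r5 m[X6→φ1] = [70, 666]
r5 m[X6→φ3] = [140, 740]
r5 m[X13→φ1] = [1, 1]
r5 m[X14→φ0] = [2, 8]
r5 m[X14→φ2] = [240, 860]
r6 m[φ0→X6] = [14, 74]
r6 m[φ0→X14] = [240, 860]
r6 m[φ1→X6] = [10, 10]
r6 m[φ1→X13] = [3820, 3540]
r6 m[φ2→X14] = [2, 8]
r6 m[φ3→X6] = [5, 9]
r6 m[X6→φ0] = [50, 90]
r6 m[X6→φ1] = [70, 666]
r6 m[X6→φ3] = [140, 740]
r6 m[X13→φ1] = [1, 1]
r6 m[X14→φ0] = [2, 8]
r6 m[X14→φ2] = [240, 860]
fixed point reached at round 6
b[X14] = ⊗ incoming = [480, 6880]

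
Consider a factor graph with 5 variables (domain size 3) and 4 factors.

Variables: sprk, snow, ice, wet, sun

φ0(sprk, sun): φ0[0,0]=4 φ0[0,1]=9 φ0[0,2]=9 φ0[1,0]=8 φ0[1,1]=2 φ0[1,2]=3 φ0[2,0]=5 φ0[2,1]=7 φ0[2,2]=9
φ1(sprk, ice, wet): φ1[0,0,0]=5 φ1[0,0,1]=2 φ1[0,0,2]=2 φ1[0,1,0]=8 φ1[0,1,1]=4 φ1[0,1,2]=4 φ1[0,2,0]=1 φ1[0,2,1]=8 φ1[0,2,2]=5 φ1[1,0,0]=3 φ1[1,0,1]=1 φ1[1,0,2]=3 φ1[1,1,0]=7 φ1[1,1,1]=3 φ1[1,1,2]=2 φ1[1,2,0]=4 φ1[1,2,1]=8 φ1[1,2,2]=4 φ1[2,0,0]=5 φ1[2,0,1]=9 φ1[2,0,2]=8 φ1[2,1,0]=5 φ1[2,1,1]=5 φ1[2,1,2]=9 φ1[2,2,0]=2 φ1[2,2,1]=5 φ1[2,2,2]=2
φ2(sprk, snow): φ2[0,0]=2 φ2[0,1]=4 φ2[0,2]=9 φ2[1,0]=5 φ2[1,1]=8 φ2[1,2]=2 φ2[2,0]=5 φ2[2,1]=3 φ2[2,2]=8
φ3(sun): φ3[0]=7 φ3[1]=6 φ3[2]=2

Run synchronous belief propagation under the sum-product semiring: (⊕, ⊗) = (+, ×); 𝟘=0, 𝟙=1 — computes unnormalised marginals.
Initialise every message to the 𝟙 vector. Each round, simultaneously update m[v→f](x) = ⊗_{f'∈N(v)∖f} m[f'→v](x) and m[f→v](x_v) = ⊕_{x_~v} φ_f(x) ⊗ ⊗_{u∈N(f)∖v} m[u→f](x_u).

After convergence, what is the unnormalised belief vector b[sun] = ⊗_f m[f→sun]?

b[sun] = [73780, 71490, 28080]

init: all messages = 𝟙 over 3 values
r1 m[φ0→sprk] = [22, 13, 21]
r1 m[φ0→sun] = [17, 18, 21]
r1 m[φ1→sprk] = [39, 35, 50]
r1 m[φ1→ice] = [38, 47, 39]
r1 m[φ1→wet] = [40, 45, 39]
r1 m[φ2→sprk] = [15, 15, 16]
r1 m[φ2→snow] = [12, 15, 19]
r1 m[φ3→sun] = [7, 6, 2]
r1 m[sprk→φ0] = [1, 1, 1]
r1 m[sprk→φ1] = [1, 1, 1]
r1 m[sprk→φ2] = [1, 1, 1]
r1 m[snow→φ2] = [1, 1, 1]
r1 m[ice→φ1] = [1, 1, 1]
r1 m[wet→φ1] = [1, 1, 1]
r1 m[sun→φ0] = [1, 1, 1]
r1 m[sun→φ3] = [1, 1, 1]
r2 m[φ0→sprk] = [22, 13, 21]
r2 m[φ0→sun] = [17, 18, 21]
r2 m[φ1→sprk] = [39, 35, 50]
r2 m[φ1→ice] = [38, 47, 39]
r2 m[φ1→wet] = [40, 45, 39]
r2 m[φ2→sprk] = [15, 15, 16]
r2 m[φ2→snow] = [12, 15, 19]
r2 m[φ3→sun] = [7, 6, 2]
r2 m[sprk→φ0] = [585, 525, 800]
r2 m[sprk→φ1] = [330, 195, 336]
r2 m[sprk→φ2] = [858, 455, 1050]
r2 m[snow→φ2] = [1, 1, 1]
r2 m[ice→φ1] = [1, 1, 1]
r2 m[wet→φ1] = [1, 1, 1]
r2 m[sun→φ0] = [7, 6, 2]
r2 m[sun→φ3] = [17, 18, 21]
r3 m[φ0→sprk] = [100, 74, 95]
r3 m[φ0→sun] = [10540, 11915, 14040]
r3 m[φ1→sprk] = [39, 35, 50]
r3 m[φ1→ice] = [11727, 14004, 10764]
r3 m[φ1→wet] = [11382, 13344, 11769]
r3 m[φ2→sprk] = [15, 15, 16]
r3 m[φ2→snow] = [9241, 10222, 17032]
r3 m[φ3→sun] = [7, 6, 2]
r3 m[sprk→φ0] = [585, 525, 800]
r3 m[sprk→φ1] = [330, 195, 336]
r3 m[sprk→φ2] = [858, 455, 1050]
r3 m[snow→φ2] = [1, 1, 1]
r3 m[ice→φ1] = [1, 1, 1]
r3 m[wet→φ1] = [1, 1, 1]
r3 m[sun→φ0] = [7, 6, 2]
r3 m[sun→φ3] = [17, 18, 21]
r4 m[φ0→sprk] = [100, 74, 95]
r4 m[φ0→sun] = [10540, 11915, 14040]
r4 m[φ1→sprk] = [39, 35, 50]
r4 m[φ1→ice] = [11727, 14004, 10764]
r4 m[φ1→wet] = [11382, 13344, 11769]
r4 m[φ2→sprk] = [15, 15, 16]
r4 m[φ2→snow] = [9241, 10222, 17032]
r4 m[φ3→sun] = [7, 6, 2]
r4 m[sprk→φ0] = [585, 525, 800]
r4 m[sprk→φ1] = [1500, 1110, 1520]
r4 m[sprk→φ2] = [3900, 2590, 4750]
r4 m[snow→φ2] = [1, 1, 1]
r4 m[ice→φ1] = [1, 1, 1]
r4 m[wet→φ1] = [1, 1, 1]
r4 m[sun→φ0] = [7, 6, 2]
r4 m[sun→φ3] = [10540, 11915, 14040]
r5 m[φ0→sprk] = [100, 74, 95]
r5 m[φ0→sun] = [10540, 11915, 14040]
r5 m[φ1→sprk] = [39, 35, 50]
r5 m[φ1→ice] = [54710, 66200, 52440]
r5 m[φ1→wet] = [54780, 63200, 55370]
r5 m[φ2→sprk] = [15, 15, 16]
r5 m[φ2→snow] = [44500, 50570, 78280]
r5 m[φ3→sun] = [7, 6, 2]
r5 m[sprk→φ0] = [585, 525, 800]
r5 m[sprk→φ1] = [1500, 1110, 1520]
r5 m[sprk→φ2] = [3900, 2590, 4750]
r5 m[snow→φ2] = [1, 1, 1]
r5 m[ice→φ1] = [1, 1, 1]
r5 m[wet→φ1] = [1, 1, 1]
r5 m[sun→φ0] = [7, 6, 2]
r5 m[sun→φ3] = [10540, 11915, 14040]
r6 m[φ0→sprk] = [100, 74, 95]
r6 m[φ0→sun] = [10540, 11915, 14040]
r6 m[φ1→sprk] = [39, 35, 50]
r6 m[φ1→ice] = [54710, 66200, 52440]
r6 m[φ1→wet] = [54780, 63200, 55370]
r6 m[φ2→sprk] = [15, 15, 16]
r6 m[φ2→snow] = [44500, 50570, 78280]
r6 m[φ3→sun] = [7, 6, 2]
r6 m[sprk→φ0] = [585, 525, 800]
r6 m[sprk→φ1] = [1500, 1110, 1520]
r6 m[sprk→φ2] = [3900, 2590, 4750]
r6 m[snow→φ2] = [1, 1, 1]
r6 m[ice→φ1] = [1, 1, 1]
r6 m[wet→φ1] = [1, 1, 1]
r6 m[sun→φ0] = [7, 6, 2]
r6 m[sun→φ3] = [10540, 11915, 14040]
fixed point reached at round 6
b[sun] = ⊗ incoming = [73780, 71490, 28080]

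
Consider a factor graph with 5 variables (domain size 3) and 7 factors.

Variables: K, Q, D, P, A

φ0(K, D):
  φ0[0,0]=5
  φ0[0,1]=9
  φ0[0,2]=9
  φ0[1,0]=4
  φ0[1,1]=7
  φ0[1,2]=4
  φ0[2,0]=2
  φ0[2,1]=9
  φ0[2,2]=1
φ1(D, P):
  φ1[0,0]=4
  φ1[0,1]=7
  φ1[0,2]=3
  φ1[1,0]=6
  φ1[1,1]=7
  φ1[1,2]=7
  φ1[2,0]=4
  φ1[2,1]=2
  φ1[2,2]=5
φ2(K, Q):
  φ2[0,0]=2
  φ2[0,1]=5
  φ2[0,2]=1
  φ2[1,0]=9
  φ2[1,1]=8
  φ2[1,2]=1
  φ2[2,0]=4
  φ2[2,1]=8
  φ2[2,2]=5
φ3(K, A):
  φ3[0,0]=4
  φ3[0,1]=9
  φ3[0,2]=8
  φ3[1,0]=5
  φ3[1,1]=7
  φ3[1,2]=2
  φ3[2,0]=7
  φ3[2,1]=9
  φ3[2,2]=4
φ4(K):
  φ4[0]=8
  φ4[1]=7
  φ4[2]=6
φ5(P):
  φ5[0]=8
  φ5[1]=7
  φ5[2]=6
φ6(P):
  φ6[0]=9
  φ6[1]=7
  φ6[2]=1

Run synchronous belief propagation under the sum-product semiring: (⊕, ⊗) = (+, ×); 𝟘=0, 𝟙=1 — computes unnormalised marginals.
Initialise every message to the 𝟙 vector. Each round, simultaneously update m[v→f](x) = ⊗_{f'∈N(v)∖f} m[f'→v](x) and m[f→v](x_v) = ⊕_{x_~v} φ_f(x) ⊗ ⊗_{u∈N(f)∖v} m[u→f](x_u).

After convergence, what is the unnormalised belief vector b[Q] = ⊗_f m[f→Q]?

b[Q] = [17972550, 28575136, 8827598]

init: all messages = 𝟙 over 3 values
r1 m[φ0→K] = [23, 15, 12]
r1 m[φ0→D] = [11, 25, 14]
r1 m[φ1→D] = [14, 20, 11]
r1 m[φ1→P] = [14, 16, 15]
r1 m[φ2→K] = [8, 18, 17]
r1 m[φ2→Q] = [15, 21, 7]
r1 m[φ3→K] = [21, 14, 20]
r1 m[φ3→A] = [16, 25, 14]
r1 m[φ4→K] = [8, 7, 6]
r1 m[φ5→P] = [8, 7, 6]
r1 m[φ6→P] = [9, 7, 1]
r1 m[K→φ0] = [1, 1, 1]
r1 m[K→φ2] = [1, 1, 1]
r1 m[K→φ3] = [1, 1, 1]
r1 m[K→φ4] = [1, 1, 1]
r1 m[Q→φ2] = [1, 1, 1]
r1 m[D→φ0] = [1, 1, 1]
r1 m[D→φ1] = [1, 1, 1]
r1 m[P→φ1] = [1, 1, 1]
r1 m[P→φ5] = [1, 1, 1]
r1 m[P→φ6] = [1, 1, 1]
r1 m[A→φ3] = [1, 1, 1]
r2 m[φ0→K] = [23, 15, 12]
r2 m[φ0→D] = [11, 25, 14]
r2 m[φ1→D] = [14, 20, 11]
r2 m[φ1→P] = [14, 16, 15]
r2 m[φ2→K] = [8, 18, 17]
r2 m[φ2→Q] = [15, 21, 7]
r2 m[φ3→K] = [21, 14, 20]
r2 m[φ3→A] = [16, 25, 14]
r2 m[φ4→K] = [8, 7, 6]
r2 m[φ5→P] = [8, 7, 6]
r2 m[φ6→P] = [9, 7, 1]
r2 m[K→φ0] = [1344, 1764, 2040]
r2 m[K→φ2] = [3864, 1470, 1440]
r2 m[K→φ3] = [1472, 1890, 1224]
r2 m[K→φ4] = [3864, 3780, 4080]
r2 m[Q→φ2] = [1, 1, 1]
r2 m[D→φ0] = [14, 20, 11]
r2 m[D→φ1] = [11, 25, 14]
r2 m[P→φ1] = [72, 49, 6]
r2 m[P→φ5] = [126, 112, 15]
r2 m[P→φ6] = [112, 112, 90]
r2 m[A→φ3] = [1, 1, 1]
r3 m[φ0→K] = [349, 240, 219]
r3 m[φ0→D] = [17856, 42804, 21192]
r3 m[φ1→D] = [649, 817, 416]
r3 m[φ1→P] = [250, 280, 278]
r3 m[φ2→K] = [8, 18, 17]
r3 m[φ2→Q] = [26718, 42600, 12534]
r3 m[φ3→K] = [21, 14, 20]
r3 m[φ3→A] = [23906, 37494, 20452]
r3 m[φ4→K] = [8, 7, 6]
r3 m[φ5→P] = [8, 7, 6]
r3 m[φ6→P] = [9, 7, 1]
r3 m[K→φ0] = [1344, 1764, 2040]
r3 m[K→φ2] = [3864, 1470, 1440]
r3 m[K→φ3] = [1472, 1890, 1224]
r3 m[K→φ4] = [3864, 3780, 4080]
r3 m[Q→φ2] = [1, 1, 1]
r3 m[D→φ0] = [14, 20, 11]
r3 m[D→φ1] = [11, 25, 14]
r3 m[P→φ1] = [72, 49, 6]
r3 m[P→φ5] = [126, 112, 15]
r3 m[P→φ6] = [112, 112, 90]
r3 m[A→φ3] = [1, 1, 1]
r4 m[φ0→K] = [349, 240, 219]
r4 m[φ0→D] = [17856, 42804, 21192]
r4 m[φ1→D] = [649, 817, 416]
r4 m[φ1→P] = [250, 280, 278]
r4 m[φ2→K] = [8, 18, 17]
r4 m[φ2→Q] = [26718, 42600, 12534]
r4 m[φ3→K] = [21, 14, 20]
r4 m[φ3→A] = [23906, 37494, 20452]
r4 m[φ4→K] = [8, 7, 6]
r4 m[φ5→P] = [8, 7, 6]
r4 m[φ6→P] = [9, 7, 1]
r4 m[K→φ0] = [1344, 1764, 2040]
r4 m[K→φ2] = [58632, 23520, 26280]
r4 m[K→φ3] = [22336, 30240, 22338]
r4 m[K→φ4] = [58632, 60480, 74460]
r4 m[Q→φ2] = [1, 1, 1]
r4 m[D→φ0] = [649, 817, 416]
r4 m[D→φ1] = [17856, 42804, 21192]
r4 m[P→φ1] = [72, 49, 6]
r4 m[P→φ5] = [2250, 1960, 278]
r4 m[P→φ6] = [2000, 1960, 1668]
r4 m[A→φ3] = [1, 1, 1]
r5 m[φ0→K] = [14342, 9979, 9067]
r5 m[φ0→D] = [17856, 42804, 21192]
r5 m[φ1→D] = [649, 817, 416]
r5 m[φ1→P] = [413016, 467004, 459156]
r5 m[φ2→K] = [8, 18, 17]
r5 m[φ2→Q] = [434064, 691560, 213552]
r5 m[φ3→K] = [21, 14, 20]
r5 m[φ3→A] = [396910, 613746, 328520]
r5 m[φ4→K] = [8, 7, 6]
r5 m[φ5→P] = [8, 7, 6]
r5 m[φ6→P] = [9, 7, 1]
r5 m[K→φ0] = [1344, 1764, 2040]
r5 m[K→φ2] = [58632, 23520, 26280]
r5 m[K→φ3] = [22336, 30240, 22338]
r5 m[K→φ4] = [58632, 60480, 74460]
r5 m[Q→φ2] = [1, 1, 1]
r5 m[D→φ0] = [649, 817, 416]
r5 m[D→φ1] = [17856, 42804, 21192]
r5 m[P→φ1] = [72, 49, 6]
r5 m[P→φ5] = [2250, 1960, 278]
r5 m[P→φ6] = [2000, 1960, 1668]
r5 m[A→φ3] = [1, 1, 1]
r6 m[φ0→K] = [14342, 9979, 9067]
r6 m[φ0→D] = [17856, 42804, 21192]
r6 m[φ1→D] = [649, 817, 416]
r6 m[φ1→P] = [413016, 467004, 459156]
r6 m[φ2→K] = [8, 18, 17]
r6 m[φ2→Q] = [434064, 691560, 213552]
r6 m[φ3→K] = [21, 14, 20]
r6 m[φ3→A] = [396910, 613746, 328520]
r6 m[φ4→K] = [8, 7, 6]
r6 m[φ5→P] = [8, 7, 6]
r6 m[φ6→P] = [9, 7, 1]
r6 m[K→φ0] = [1344, 1764, 2040]
r6 m[K→φ2] = [2409456, 977942, 1088040]
r6 m[K→φ3] = [917888, 1257354, 924834]
r6 m[K→φ4] = [2409456, 2514708, 3082780]
r6 m[Q→φ2] = [1, 1, 1]
r6 m[D→φ0] = [649, 817, 416]
r6 m[D→φ1] = [17856, 42804, 21192]
r6 m[P→φ1] = [72, 49, 6]
r6 m[P→φ5] = [3717144, 3269028, 459156]
r6 m[P→φ6] = [3304128, 3269028, 2754936]
r6 m[A→φ3] = [1, 1, 1]
r7 m[φ0→K] = [14342, 9979, 9067]
r7 m[φ0→D] = [17856, 42804, 21192]
r7 m[φ1→D] = [649, 817, 416]
r7 m[φ1→P] = [413016, 467004, 459156]
r7 m[φ2→K] = [8, 18, 17]
r7 m[φ2→Q] = [17972550, 28575136, 8827598]
r7 m[φ3→K] = [21, 14, 20]
r7 m[φ3→A] = [16432160, 25385976, 13557148]
r7 m[φ4→K] = [8, 7, 6]
r7 m[φ5→P] = [8, 7, 6]
r7 m[φ6→P] = [9, 7, 1]
r7 m[K→φ0] = [1344, 1764, 2040]
r7 m[K→φ2] = [2409456, 977942, 1088040]
r7 m[K→φ3] = [917888, 1257354, 924834]
r7 m[K→φ4] = [2409456, 2514708, 3082780]
r7 m[Q→φ2] = [1, 1, 1]
r7 m[D→φ0] = [649, 817, 416]
r7 m[D→φ1] = [17856, 42804, 21192]
r7 m[P→φ1] = [72, 49, 6]
r7 m[P→φ5] = [3717144, 3269028, 459156]
r7 m[P→φ6] = [3304128, 3269028, 2754936]
r7 m[A→φ3] = [1, 1, 1]
r8 m[φ0→K] = [14342, 9979, 9067]
r8 m[φ0→D] = [17856, 42804, 21192]
r8 m[φ1→D] = [649, 817, 416]
r8 m[φ1→P] = [413016, 467004, 459156]
r8 m[φ2→K] = [8, 18, 17]
r8 m[φ2→Q] = [17972550, 28575136, 8827598]
r8 m[φ3→K] = [21, 14, 20]
r8 m[φ3→A] = [16432160, 25385976, 13557148]
r8 m[φ4→K] = [8, 7, 6]
r8 m[φ5→P] = [8, 7, 6]
r8 m[φ6→P] = [9, 7, 1]
r8 m[K→φ0] = [1344, 1764, 2040]
r8 m[K→φ2] = [2409456, 977942, 1088040]
r8 m[K→φ3] = [917888, 1257354, 924834]
r8 m[K→φ4] = [2409456, 2514708, 3082780]
r8 m[Q→φ2] = [1, 1, 1]
r8 m[D→φ0] = [649, 817, 416]
r8 m[D→φ1] = [17856, 42804, 21192]
r8 m[P→φ1] = [72, 49, 6]
r8 m[P→φ5] = [3717144, 3269028, 459156]
r8 m[P→φ6] = [3304128, 3269028, 2754936]
r8 m[A→φ3] = [1, 1, 1]
fixed point reached at round 8
b[Q] = ⊗ incoming = [17972550, 28575136, 8827598]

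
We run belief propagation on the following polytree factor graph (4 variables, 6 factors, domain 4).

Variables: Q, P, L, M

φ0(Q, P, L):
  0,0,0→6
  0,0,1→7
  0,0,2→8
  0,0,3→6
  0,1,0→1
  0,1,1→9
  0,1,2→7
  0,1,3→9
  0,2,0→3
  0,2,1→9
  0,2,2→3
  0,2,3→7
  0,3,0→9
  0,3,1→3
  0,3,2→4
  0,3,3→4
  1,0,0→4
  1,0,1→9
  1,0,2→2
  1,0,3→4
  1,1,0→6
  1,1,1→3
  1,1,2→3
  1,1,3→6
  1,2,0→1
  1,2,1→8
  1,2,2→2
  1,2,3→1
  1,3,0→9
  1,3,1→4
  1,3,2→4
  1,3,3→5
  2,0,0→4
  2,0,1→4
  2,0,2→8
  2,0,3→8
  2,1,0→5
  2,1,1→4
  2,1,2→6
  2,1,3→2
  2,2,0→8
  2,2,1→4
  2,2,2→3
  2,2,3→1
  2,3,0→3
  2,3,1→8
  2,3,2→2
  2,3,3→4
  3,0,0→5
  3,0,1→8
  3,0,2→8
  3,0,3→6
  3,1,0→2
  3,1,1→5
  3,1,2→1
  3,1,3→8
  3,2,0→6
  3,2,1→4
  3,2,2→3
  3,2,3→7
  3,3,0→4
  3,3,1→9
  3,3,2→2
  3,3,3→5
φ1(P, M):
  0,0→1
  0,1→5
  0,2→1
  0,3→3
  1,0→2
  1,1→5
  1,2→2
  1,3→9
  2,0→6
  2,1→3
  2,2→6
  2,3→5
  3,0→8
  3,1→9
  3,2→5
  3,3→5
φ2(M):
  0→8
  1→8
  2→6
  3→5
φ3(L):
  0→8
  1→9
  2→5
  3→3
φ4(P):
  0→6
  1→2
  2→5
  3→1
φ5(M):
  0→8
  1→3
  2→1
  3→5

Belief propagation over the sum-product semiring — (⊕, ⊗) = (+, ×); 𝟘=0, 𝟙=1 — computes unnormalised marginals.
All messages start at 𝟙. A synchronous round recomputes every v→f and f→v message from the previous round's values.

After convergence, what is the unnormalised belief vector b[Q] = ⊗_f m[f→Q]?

b[Q] = [965838, 732584, 786744, 849654]

init: all messages = 𝟙 over 4 values
r1 m[φ0→Q] = [95, 71, 74, 83]
r1 m[φ0→P] = [97, 77, 70, 79]
r1 m[φ0→L] = [76, 98, 66, 83]
r1 m[φ1→P] = [10, 18, 20, 27]
r1 m[φ1→M] = [17, 22, 14, 22]
r1 m[φ2→M] = [8, 8, 6, 5]
r1 m[φ3→L] = [8, 9, 5, 3]
r1 m[φ4→P] = [6, 2, 5, 1]
r1 m[φ5→M] = [8, 3, 1, 5]
r1 m[Q→φ0] = [1, 1, 1, 1]
r1 m[P→φ0] = [1, 1, 1, 1]
r1 m[P→φ1] = [1, 1, 1, 1]
r1 m[P→φ4] = [1, 1, 1, 1]
r1 m[L→φ0] = [1, 1, 1, 1]
r1 m[L→φ3] = [1, 1, 1, 1]
r1 m[M→φ1] = [1, 1, 1, 1]
r1 m[M→φ2] = [1, 1, 1, 1]
r1 m[M→φ5] = [1, 1, 1, 1]
r2 m[φ0→Q] = [95, 71, 74, 83]
r2 m[φ0→P] = [97, 77, 70, 79]
r2 m[φ0→L] = [76, 98, 66, 83]
r2 m[φ1→P] = [10, 18, 20, 27]
r2 m[φ1→M] = [17, 22, 14, 22]
r2 m[φ2→M] = [8, 8, 6, 5]
r2 m[φ3→L] = [8, 9, 5, 3]
r2 m[φ4→P] = [6, 2, 5, 1]
r2 m[φ5→M] = [8, 3, 1, 5]
r2 m[Q→φ0] = [1, 1, 1, 1]
r2 m[P→φ0] = [60, 36, 100, 27]
r2 m[P→φ1] = [582, 154, 350, 79]
r2 m[P→φ4] = [970, 1386, 1400, 2133]
r2 m[L→φ0] = [8, 9, 5, 3]
r2 m[L→φ3] = [76, 98, 66, 83]
r2 m[M→φ1] = [64, 24, 6, 25]
r2 m[M→φ2] = [136, 66, 14, 110]
r2 m[M→φ5] = [136, 176, 84, 110]
r3 m[φ0→Q] = [33213, 25149, 26938, 29166]
r3 m[φ0→P] = [606, 461, 472, 530]
r3 m[φ0→L] = [4119, 5584, 3596, 4426]
r3 m[φ1→P] = [265, 485, 617, 883]
r3 m[φ1→M] = [3622, 5441, 3385, 5277]
r3 m[φ2→M] = [8, 8, 6, 5]
r3 m[φ3→L] = [8, 9, 5, 3]
r3 m[φ4→P] = [6, 2, 5, 1]
r3 m[φ5→M] = [8, 3, 1, 5]
r3 m[Q→φ0] = [1, 1, 1, 1]
r3 m[P→φ0] = [60, 36, 100, 27]
r3 m[P→φ1] = [582, 154, 350, 79]
r3 m[P→φ4] = [970, 1386, 1400, 2133]
r3 m[L→φ0] = [8, 9, 5, 3]
r3 m[L→φ3] = [76, 98, 66, 83]
r3 m[M→φ1] = [64, 24, 6, 25]
r3 m[M→φ2] = [136, 66, 14, 110]
r3 m[M→φ5] = [136, 176, 84, 110]
r4 m[φ0→Q] = [33213, 25149, 26938, 29166]
r4 m[φ0→P] = [606, 461, 472, 530]
r4 m[φ0→L] = [4119, 5584, 3596, 4426]
r4 m[φ1→P] = [265, 485, 617, 883]
r4 m[φ1→M] = [3622, 5441, 3385, 5277]
r4 m[φ2→M] = [8, 8, 6, 5]
r4 m[φ3→L] = [8, 9, 5, 3]
r4 m[φ4→P] = [6, 2, 5, 1]
r4 m[φ5→M] = [8, 3, 1, 5]
r4 m[Q→φ0] = [1, 1, 1, 1]
r4 m[P→φ0] = [1590, 970, 3085, 883]
r4 m[P→φ1] = [3636, 922, 2360, 530]
r4 m[P→φ4] = [160590, 223585, 291224, 467990]
r4 m[L→φ0] = [8, 9, 5, 3]
r4 m[L→φ3] = [4119, 5584, 3596, 4426]
r4 m[M→φ1] = [64, 24, 6, 25]
r4 m[M→φ2] = [28976, 16323, 3385, 26385]
r4 m[M→φ5] = [28976, 43528, 20310, 26385]
r5 m[φ0→Q] = [965838, 732584, 786744, 849654]
r5 m[φ0→P] = [606, 461, 472, 530]
r5 m[φ0→L] = [121395, 163207, 102361, 127664]
r5 m[φ1→P] = [265, 485, 617, 883]
r5 m[φ1→M] = [23880, 34640, 22290, 33656]
r5 m[φ2→M] = [8, 8, 6, 5]
r5 m[φ3→L] = [8, 9, 5, 3]
r5 m[φ4→P] = [6, 2, 5, 1]
r5 m[φ5→M] = [8, 3, 1, 5]
r5 m[Q→φ0] = [1, 1, 1, 1]
r5 m[P→φ0] = [1590, 970, 3085, 883]
r5 m[P→φ1] = [3636, 922, 2360, 530]
r5 m[P→φ4] = [160590, 223585, 291224, 467990]
r5 m[L→φ0] = [8, 9, 5, 3]
r5 m[L→φ3] = [4119, 5584, 3596, 4426]
r5 m[M→φ1] = [64, 24, 6, 25]
r5 m[M→φ2] = [28976, 16323, 3385, 26385]
r5 m[M→φ5] = [28976, 43528, 20310, 26385]
r6 m[φ0→Q] = [965838, 732584, 786744, 849654]
r6 m[φ0→P] = [606, 461, 472, 530]
r6 m[φ0→L] = [121395, 163207, 102361, 127664]
r6 m[φ1→P] = [265, 485, 617, 883]
r6 m[φ1→M] = [23880, 34640, 22290, 33656]
r6 m[φ2→M] = [8, 8, 6, 5]
r6 m[φ3→L] = [8, 9, 5, 3]
r6 m[φ4→P] = [6, 2, 5, 1]
r6 m[φ5→M] = [8, 3, 1, 5]
r6 m[Q→φ0] = [1, 1, 1, 1]
r6 m[P→φ0] = [1590, 970, 3085, 883]
r6 m[P→φ1] = [3636, 922, 2360, 530]
r6 m[P→φ4] = [160590, 223585, 291224, 467990]
r6 m[L→φ0] = [8, 9, 5, 3]
r6 m[L→φ3] = [121395, 163207, 102361, 127664]
r6 m[M→φ1] = [64, 24, 6, 25]
r6 m[M→φ2] = [191040, 103920, 22290, 168280]
r6 m[M→φ5] = [191040, 277120, 133740, 168280]
r7 m[φ0→Q] = [965838, 732584, 786744, 849654]
r7 m[φ0→P] = [606, 461, 472, 530]
r7 m[φ0→L] = [121395, 163207, 102361, 127664]
r7 m[φ1→P] = [265, 485, 617, 883]
r7 m[φ1→M] = [23880, 34640, 22290, 33656]
r7 m[φ2→M] = [8, 8, 6, 5]
r7 m[φ3→L] = [8, 9, 5, 3]
r7 m[φ4→P] = [6, 2, 5, 1]
r7 m[φ5→M] = [8, 3, 1, 5]
r7 m[Q→φ0] = [1, 1, 1, 1]
r7 m[P→φ0] = [1590, 970, 3085, 883]
r7 m[P→φ1] = [3636, 922, 2360, 530]
r7 m[P→φ4] = [160590, 223585, 291224, 467990]
r7 m[L→φ0] = [8, 9, 5, 3]
r7 m[L→φ3] = [121395, 163207, 102361, 127664]
r7 m[M→φ1] = [64, 24, 6, 25]
r7 m[M→φ2] = [191040, 103920, 22290, 168280]
r7 m[M→φ5] = [191040, 277120, 133740, 168280]
fixed point reached at round 7
b[Q] = ⊗ incoming = [965838, 732584, 786744, 849654]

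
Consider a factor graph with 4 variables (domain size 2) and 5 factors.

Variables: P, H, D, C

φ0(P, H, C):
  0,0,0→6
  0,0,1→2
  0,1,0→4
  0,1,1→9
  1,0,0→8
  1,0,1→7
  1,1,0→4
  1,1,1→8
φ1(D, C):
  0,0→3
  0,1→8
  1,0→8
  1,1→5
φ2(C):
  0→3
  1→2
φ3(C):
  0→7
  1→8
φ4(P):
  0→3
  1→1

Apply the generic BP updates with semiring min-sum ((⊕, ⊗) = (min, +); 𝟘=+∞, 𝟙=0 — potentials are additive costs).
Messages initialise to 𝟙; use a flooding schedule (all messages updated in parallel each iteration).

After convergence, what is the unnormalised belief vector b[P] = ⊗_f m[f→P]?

init: all messages = 𝟙 over 2 values
r1 m[φ0→P] = [2, 4]
r1 m[φ0→H] = [2, 4]
r1 m[φ0→C] = [4, 2]
r1 m[φ1→D] = [3, 5]
r1 m[φ1→C] = [3, 5]
r1 m[φ2→C] = [3, 2]
r1 m[φ3→C] = [7, 8]
r1 m[φ4→P] = [3, 1]
r1 m[P→φ0] = [0, 0]
r1 m[P→φ4] = [0, 0]
r1 m[H→φ0] = [0, 0]
r1 m[D→φ1] = [0, 0]
r1 m[C→φ0] = [0, 0]
r1 m[C→φ1] = [0, 0]
r1 m[C→φ2] = [0, 0]
r1 m[C→φ3] = [0, 0]
r2 m[φ0→P] = [2, 4]
r2 m[φ0→H] = [2, 4]
r2 m[φ0→C] = [4, 2]
r2 m[φ1→D] = [3, 5]
r2 m[φ1→C] = [3, 5]
r2 m[φ2→C] = [3, 2]
r2 m[φ3→C] = [7, 8]
r2 m[φ4→P] = [3, 1]
r2 m[P→φ0] = [3, 1]
r2 m[P→φ4] = [2, 4]
r2 m[H→φ0] = [0, 0]
r2 m[D→φ1] = [0, 0]
r2 m[C→φ0] = [13, 15]
r2 m[C→φ1] = [14, 12]
r2 m[C→φ2] = [14, 15]
r2 m[C→φ3] = [10, 9]
r3 m[φ0→P] = [17, 17]
r3 m[φ0→H] = [20, 18]
r3 m[φ0→C] = [5, 5]
r3 m[φ1→D] = [17, 17]
r3 m[φ1→C] = [3, 5]
r3 m[φ2→C] = [3, 2]
r3 m[φ3→C] = [7, 8]
r3 m[φ4→P] = [3, 1]
r3 m[P→φ0] = [3, 1]
r3 m[P→φ4] = [2, 4]
r3 m[H→φ0] = [0, 0]
r3 m[D→φ1] = [0, 0]
r3 m[C→φ0] = [13, 15]
r3 m[C→φ1] = [14, 12]
r3 m[C→φ2] = [14, 15]
r3 m[C→φ3] = [10, 9]
r4 m[φ0→P] = [17, 17]
r4 m[φ0→H] = [20, 18]
r4 m[φ0→C] = [5, 5]
r4 m[φ1→D] = [17, 17]
r4 m[φ1→C] = [3, 5]
r4 m[φ2→C] = [3, 2]
r4 m[φ3→C] = [7, 8]
r4 m[φ4→P] = [3, 1]
r4 m[P→φ0] = [3, 1]
r4 m[P→φ4] = [17, 17]
r4 m[H→φ0] = [0, 0]
r4 m[D→φ1] = [0, 0]
r4 m[C→φ0] = [13, 15]
r4 m[C→φ1] = [15, 15]
r4 m[C→φ2] = [15, 18]
r4 m[C→φ3] = [11, 12]
r5 m[φ0→P] = [17, 17]
r5 m[φ0→H] = [20, 18]
r5 m[φ0→C] = [5, 5]
r5 m[φ1→D] = [18, 20]
r5 m[φ1→C] = [3, 5]
r5 m[φ2→C] = [3, 2]
r5 m[φ3→C] = [7, 8]
r5 m[φ4→P] = [3, 1]
r5 m[P→φ0] = [3, 1]
r5 m[P→φ4] = [17, 17]
r5 m[H→φ0] = [0, 0]
r5 m[D→φ1] = [0, 0]
r5 m[C→φ0] = [13, 15]
r5 m[C→φ1] = [15, 15]
r5 m[C→φ2] = [15, 18]
r5 m[C→φ3] = [11, 12]
r6 m[φ0→P] = [17, 17]
r6 m[φ0→H] = [20, 18]
r6 m[φ0→C] = [5, 5]
r6 m[φ1→D] = [18, 20]
r6 m[φ1→C] = [3, 5]
r6 m[φ2→C] = [3, 2]
r6 m[φ3→C] = [7, 8]
r6 m[φ4→P] = [3, 1]
r6 m[P→φ0] = [3, 1]
r6 m[P→φ4] = [17, 17]
r6 m[H→φ0] = [0, 0]
r6 m[D→φ1] = [0, 0]
r6 m[C→φ0] = [13, 15]
r6 m[C→φ1] = [15, 15]
r6 m[C→φ2] = [15, 18]
r6 m[C→φ3] = [11, 12]
fixed point reached at round 6
b[P] = ⊗ incoming = [20, 18]

b[P] = [20, 18]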